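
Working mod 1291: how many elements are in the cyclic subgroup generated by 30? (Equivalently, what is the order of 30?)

43

The order of 30 must divide p − 1 = 1290 = 2 · 3 · 5 · 43.
Divisors: 1, 2, 3, 5, 6, 10, 15, 30, 43, 86, 129, 215, 258, 430, 645, 1290.
Check each in increasing order: 30^1 ≡ 30;  30^2 ≡ 900;  30^3 ≡ 1180;  30^5 ≡ 798;  30^6 ≡ 702;  30^10 ≡ 341;  30^15 ≡ 1008;  30^30 ≡ 47;  30^43 ≡ 1.
Smallest exponent giving 1 is 43.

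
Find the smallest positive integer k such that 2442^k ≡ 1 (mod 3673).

The order of 2442 must divide p − 1 = 3672 = 2^3 · 3^3 · 17.
Divisors: 1, 2, 3, 4, 6, 8, 9, 12, 17, 18, 24, 27, 34, 36, 51, 54, 68, 72, 102, 108, 136, 153, 204, 216, 306, 408, 459, 612, 918, 1224, 1836, 3672.
Check each in increasing order: 2442^1 ≡ 2442;  2442^2 ≡ 2085;  2442^3 ≡ 792;  2442^4 ≡ 2066;  2442^6 ≡ 2854;  2442^8 ≡ 330;  2442^9 ≡ 1473;  2442^12 ≡ 2275;  2442^17 ≡ 1254;  2442^18 ≡ 2659;  2442^24 ≡ 368;  2442^27 ≡ 1289;  2442^34 ≡ 472;  2442^36 ≡ 3429;  2442^51 ≡ 535;  2442^54 ≡ 1325;  2442^68 ≡ 2404;  2442^72 ≡ 768;  2442^102 ≡ 3404;  2442^108 ≡ 3604;  2442^136 ≡ 1587;  2442^153 ≡ 3005;  2442^204 ≡ 2574;  2442^216 ≡ 1088;  2442^306 ≡ 1791;  2442^408 ≡ 3057;  2442^459 ≡ 1010;  2442^612 ≡ 1152;  2442^918 ≡ 2679;  2442^1224 ≡ 1151;  2442^1836 ≡ 3672;  2442^3672 ≡ 1.
Smallest exponent giving 1 is 3672.

3672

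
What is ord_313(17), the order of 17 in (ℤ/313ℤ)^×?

The order of 17 must divide p − 1 = 312 = 2^3 · 3 · 13.
Divisors: 1, 2, 3, 4, 6, 8, 12, 13, 24, 26, 39, 52, 78, 104, 156, 312.
Check each in increasing order: 17^1 ≡ 17;  17^2 ≡ 289;  17^3 ≡ 218;  17^4 ≡ 263;  17^6 ≡ 261;  17^8 ≡ 309;  17^12 ≡ 200;  17^13 ≡ 270;  17^24 ≡ 249;  17^26 ≡ 284;  17^39 ≡ 308;  17^52 ≡ 215;  17^78 ≡ 25;  17^104 ≡ 214;  17^156 ≡ 312;  17^312 ≡ 1.
Smallest exponent giving 1 is 312.

312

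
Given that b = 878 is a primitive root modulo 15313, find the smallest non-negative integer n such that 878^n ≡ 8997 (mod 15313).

Baby-step giant-step with m = ceil(sqrt(15312)) = 124.
Baby table (878^j mod 15313 for j=0..123):
  0:1  1:878  2:5234  3:1552  4:15112  5:7278  6:4563  7:9621
  8:9775  9:7170  10:1617  11:10930  12:10602  13:13565  14:11869  15:8142
  16:12818  17:14462  18:3159  19:1949  20:11479  21:2608  22:8187  23:6389
  24:4984  25:11747  26:8217  27:2103  28:8874  29:12368  30:2187  31:6061
  32:7947  33:10051  34:4490  35:6779  36:10518  37:1065  38:977  39:278
  40:14389  41:317  42:2692  43:5374  44:1968  45:12848  46:10176  47:7049
  48:2570  49:5449  50:6566  51:7260  52:4072  53:7287  54:12465  55:10788
  56:8430  57:5361  58:5867  59:6058  60:5313  61:9662  62:15147  63:7382
  64:3997  65:2689  66:2740  67:1579  68:8192  69:10779  70:528  71:4194
  72:7212  73:7867  74:1063  75:14534  76:5123  77:11285  78:719  79:3449
  80:11561  81:13352  82:8611  83:11149  84:3815  85:11336  86:14871  87:10062
  88:14148  89:3101  90:12277  91:14167  92:4470  93:4532  94:13029  95:651
  96:4997  97:7848  98:15007  99:6966  100:6261  101:15104  102:254  103:8630
  104:12518  105:11383  106:10198  107:11052  108:10527  109:8967  110:2144  111:14246
  112:12580  113:4567  114:13133  115:85  116:13378  117:813  118:9416  119:13541
  120:6110  121:5030  122:6196  123:3973
Giant step factor: 878^(-124) ≡ 14899 (mod 15313).
Scan 8997·14899^i mod 15313 for i = 0, 1, …:
  i=0: 8997   i=1: 11614   i=2: 86   i=3: 10335
  i=4: 8950   i=5: 446   i=6: 14425   i=7: 120
  i=8: 11572   i=9: 2161     …   i=89: 3968
  i=90: 11052
Match at i=90, j=107: n = 90·124 + 107 = 11267.

11267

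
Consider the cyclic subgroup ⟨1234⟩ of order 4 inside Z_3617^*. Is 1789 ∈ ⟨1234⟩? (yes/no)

no

1789 ∈ ⟨1234⟩ iff 1789^4 ≡ 1 (mod 3617), since |⟨1234⟩| = 4.
1789^4 mod 3617 = 3301.
Since 3301 ≠ 1, 1789 does not lie in the subgroup.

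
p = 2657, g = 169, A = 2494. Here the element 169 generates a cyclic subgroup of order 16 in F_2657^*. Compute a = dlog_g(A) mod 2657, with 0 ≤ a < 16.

Successive powers of 169 modulo 2657:
  169^0=1  169^1=169  169^2=1991  169^3=1697  169^4=2494
So 169^4 ≡ 2494 (mod 2657), giving a = 4.

4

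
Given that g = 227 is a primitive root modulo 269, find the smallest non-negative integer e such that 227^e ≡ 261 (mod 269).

187

Baby-step giant-step with m = ceil(sqrt(268)) = 17.
Baby table (227^j mod 269 for j=0..16):
  0:1  1:227  2:150  3:156  4:173  5:266  6:126  7:88
  8:70  9:19  10:9  11:160  12:5  13:59  14:212  15:242
  16:58
Giant step factor: 227^(-17) ≡ 251 (mod 269).
Scan 261·251^i mod 269 for i = 0, 1, …:
  i=0: 261   i=1: 144   i=2: 98   i=3: 119
  i=4: 10   i=5: 89   i=6: 12   i=7: 53
  i=8: 122   i=9: 225   i=10: 254   i=11: 1
Match at i=11, j=0: e = 11·17 + 0 = 187.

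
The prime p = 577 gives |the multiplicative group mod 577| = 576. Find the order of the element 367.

The order of 367 must divide p − 1 = 576 = 2^6 · 3^2.
Divisors: 1, 2, 3, 4, 6, 8, 9, 12, 16, 18, 24, 32, 36, 48, 64, 72, 96, 144, 192, 288, 576.
Check each in increasing order: 367^1 ≡ 367;  367^2 ≡ 248;  367^3 ≡ 427;  367^4 ≡ 342;  367^6 ≡ 574;  367^8 ≡ 410;  367^9 ≡ 450;  367^12 ≡ 9;  367^16 ≡ 193;  367^18 ≡ 550;  367^24 ≡ 81;  367^32 ≡ 321;  367^36 ≡ 152;  367^48 ≡ 214;  367^64 ≡ 335;  367^72 ≡ 24;  367^96 ≡ 213;  367^144 ≡ 576;  367^192 ≡ 363;  367^288 ≡ 1.
Smallest exponent giving 1 is 288.

288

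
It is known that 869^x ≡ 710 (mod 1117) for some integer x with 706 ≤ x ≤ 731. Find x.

717

Compute 869^706 mod 1117 = 669, then multiply by 869 repeatedly:
  869^706=669  869^707=521  869^708=364  869^709=205  869^710=542
  869^711=741  869^712=537  869^713=864  869^714=192  869^715=415
  869^716=961  869^717=710
Found 710 at exponent 717.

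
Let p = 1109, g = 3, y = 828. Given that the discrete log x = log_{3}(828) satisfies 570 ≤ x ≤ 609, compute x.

Compute 3^570 mod 1109 = 223, then multiply by 3 repeatedly:
  3^570=223  3^571=669  3^572=898  3^573=476  3^574=319
  3^575=957  3^576=653  3^577=850  3^578=332  3^579=996
  3^580=770  3^581=92  3^582=276  3^583=828
Found 828 at exponent 583.

583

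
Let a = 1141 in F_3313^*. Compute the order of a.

1656

The order of 1141 must divide p − 1 = 3312 = 2^4 · 3^2 · 23.
Divisors: 1, 2, 3, 4, 6, 8, 9, 12, 16, 18, 23, 24, 36, 46, 48, 69, 72, 92, 138, 144, 184, 207, 276, 368, 414, 552, 828, 1104, 1656, 3312.
Check each in increasing order: 1141^1 ≡ 1141;  1141^2 ≡ 3185;  1141^3 ≡ 3037;  1141^4 ≡ 3132;  1141^6 ≡ 3290;  1141^8 ≡ 2944;  1141^9 ≡ 3035;  1141^12 ≡ 529;  1141^16 ≡ 328;  1141^18 ≡ 1085;  1141^23 ≡ 2783;  1141^24 ≡ 1549;  1141^36 ≡ 1110;  1141^46 ≡ 2608;  1141^48 ≡ 789;  1141^69 ≡ 2594;  1141^72 ≡ 2977;  1141^92 ≡ 75;  1141^138 ≡ 133;  1141^144 ≡ 254;  1141^184 ≡ 2312;  1141^207 ≡ 450;  1141^276 ≡ 1124;  1141^368 ≡ 1475;  1141^414 ≡ 407;  1141^552 ≡ 1123;  1141^828 ≡ 3312;  1141^1104 ≡ 2189;  1141^1656 ≡ 1.
Smallest exponent giving 1 is 1656.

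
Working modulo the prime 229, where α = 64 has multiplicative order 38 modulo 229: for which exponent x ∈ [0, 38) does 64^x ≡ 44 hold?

36

Successive powers of 64 modulo 229:
  64^0=1  64^1=64  64^2=203  64^3=168  64^4=218  64^5=212
  64^6=57  64^7=213  64^8=121  64^9=187  64^10=60  64^11=176
  64^12=43  64^13=4  64^14=27  64^15=125  64^16=214  64^17=185
  64^18=161  64^19=228  64^20=165  64^21=26  64^22=61  64^23=11
  64^24=17  64^25=172  64^26=16  64^27=108  64^28=42  64^29=169
  64^30=53  64^31=186  64^32=225  64^33=202  64^34=104  64^35=15
  64^36=44
So 64^36 ≡ 44 (mod 229), giving x = 36.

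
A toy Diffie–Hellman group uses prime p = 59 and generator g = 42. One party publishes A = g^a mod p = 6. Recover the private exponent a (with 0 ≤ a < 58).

Baby-step giant-step with m = ceil(sqrt(58)) = 8.
Baby table (42^j mod 59 for j=0..7):
  0:1  1:42  2:53  3:43  4:36  5:37  6:20  7:14
Giant step factor: 42^(-8) ≡ 29 (mod 59).
Scan 6·29^i mod 59 for i = 0, 1, …:
  i=0: 6   i=1: 56   i=2: 31   i=3: 14
Match at i=3, j=7: a = 3·8 + 7 = 31.

31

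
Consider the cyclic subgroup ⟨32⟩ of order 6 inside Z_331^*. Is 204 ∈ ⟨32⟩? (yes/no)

204 ∈ ⟨32⟩ iff 204^6 ≡ 1 (mod 331), since |⟨32⟩| = 6.
204^6 mod 331 = 193.
Since 193 ≠ 1, 204 does not lie in the subgroup.

no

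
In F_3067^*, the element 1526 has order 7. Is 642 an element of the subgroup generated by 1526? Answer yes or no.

no

⟨1526⟩ has order 7; its elements mod 3067 are {1, 518, 823, 1495, 1526, 2249, 2589}.
642 is not in this set.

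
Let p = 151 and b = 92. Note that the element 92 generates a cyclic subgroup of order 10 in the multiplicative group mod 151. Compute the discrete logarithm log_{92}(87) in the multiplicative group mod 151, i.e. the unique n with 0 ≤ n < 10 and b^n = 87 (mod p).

9

Successive powers of 92 modulo 151:
  92^0=1  92^1=92  92^2=8  92^3=132  92^4=64  92^5=150
  92^6=59  92^7=143  92^8=19  92^9=87
So 92^9 ≡ 87 (mod 151), giving n = 9.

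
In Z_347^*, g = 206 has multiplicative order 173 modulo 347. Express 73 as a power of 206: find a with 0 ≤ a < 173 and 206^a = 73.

Successive powers of 206 modulo 347:
  206^0=1  206^1=206  206^2=102  206^3=192  206^4=341  206^5=152
  206^6=82  206^7=236  206^8=36  206^9=129  206^10=202  206^11=319
  206^12=131  206^13=267  206^14=176  206^15=168  206^16=255  206^17=133
  206^18=332  206^19=33  206^20=205  206^21=243  206^22=90  206^23=149
  206^24=158  206^25=277  206^26=154  206^27=147  206^28=93  206^29=73
So 206^29 ≡ 73 (mod 347), giving a = 29.

29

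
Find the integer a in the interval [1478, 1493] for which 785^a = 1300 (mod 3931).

1487

Compute 785^1478 mod 3931 = 3148, then multiply by 785 repeatedly:
  785^1478=3148  785^1479=2512  785^1480=2489  785^1481=158  785^1482=2169
  785^1483=542  785^1484=922  785^1485=466  785^1486=227  785^1487=1300
Found 1300 at exponent 1487.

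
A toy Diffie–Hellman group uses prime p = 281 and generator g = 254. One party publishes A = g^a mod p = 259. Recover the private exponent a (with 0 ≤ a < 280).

Baby-step giant-step with m = ceil(sqrt(280)) = 17.
Baby table (254^j mod 281 for j=0..16):
  0:1  1:254  2:167  3:268  4:70  5:77  6:169  7:214
  8:123  9:51  10:28  11:87  12:180  13:198  14:274  15:189
  16:236
Giant step factor: 254^(-17) ≡ 105 (mod 281).
Scan 259·105^i mod 281 for i = 0, 1, …:
  i=0: 259   i=1: 219   i=2: 234   i=3: 123
Match at i=3, j=8: a = 3·17 + 8 = 59.

59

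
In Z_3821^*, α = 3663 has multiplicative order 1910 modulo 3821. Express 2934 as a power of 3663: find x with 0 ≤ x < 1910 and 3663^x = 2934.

Baby-step giant-step with m = ceil(sqrt(1910)) = 44.
Baby table (3663^j mod 3821 for j=0..43):
  0:1  1:3663  2:2038  3:2781  4:17  5:1135  6:257  7:1425
  8:289  9:190  10:548  11:1299  12:1092  13:3230  14:1674  15:2978
  16:3280  17:1416  18:1711  19:953  20:2266  21:1146  22:2340  23:917
  24:312  25:377  26:1570  27:305  28:1483  29:2588  30:3764  31:1364
  32:2285  33:1965  34:2852  35:262  36:635  37:2837  38:2632  39:633
  40:3153  41:2377  42:2713  43:3119
Giant step factor: 3663^(-44) ≡ 1357 (mod 3821).
Scan 2934·1357^i mod 3821 for i = 0, 1, …:
  i=0: 2934   i=1: 3777   i=2: 1428   i=3: 549
  i=4: 3719   i=5: 2963   i=6: 1099   i=7: 1153
  i=8: 1832   i=9: 2374     …   i=38: 752
  i=39: 257
Match at i=39, j=6: x = 39·44 + 6 = 1722.

1722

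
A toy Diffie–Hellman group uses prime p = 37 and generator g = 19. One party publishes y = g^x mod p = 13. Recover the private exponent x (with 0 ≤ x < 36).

Successive powers of 19 modulo 37:
  19^0=1  19^1=19  19^2=28  19^3=14  19^4=7  19^5=22
  19^6=11  19^7=24  19^8=12  19^9=6  19^10=3  19^11=20
  19^12=10  19^13=5  19^14=21  19^15=29  19^16=33  19^17=35
  19^18=36  19^19=18  19^20=9  19^21=23  19^22=30  19^23=15
  19^24=26  19^25=13
So 19^25 ≡ 13 (mod 37), giving x = 25.

25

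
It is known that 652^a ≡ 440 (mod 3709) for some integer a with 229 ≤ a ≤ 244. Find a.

234

Compute 652^229 mod 3709 = 649, then multiply by 652 repeatedly:
  652^229=649  652^230=322  652^231=2240  652^232=2843  652^233=2845
  652^234=440
Found 440 at exponent 234.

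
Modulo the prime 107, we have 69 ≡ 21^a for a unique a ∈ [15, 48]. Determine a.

34

Compute 21^15 mod 107 = 54, then multiply by 21 repeatedly:
  21^15=54  21^16=64  21^17=60  21^18=83  21^19=31
  21^20=9  21^21=82  21^22=10  21^23=103  21^24=23
  21^25=55  21^26=85  21^27=73  21^28=35  21^29=93
  21^30=27  21^31=32  21^32=30  21^33=95  21^34=69
Found 69 at exponent 34.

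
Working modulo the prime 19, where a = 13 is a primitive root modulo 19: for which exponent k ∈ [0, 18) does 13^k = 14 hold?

Successive powers of 13 modulo 19:
  13^0=1  13^1=13  13^2=17  13^3=12  13^4=4  13^5=14
So 13^5 ≡ 14 (mod 19), giving k = 5.

5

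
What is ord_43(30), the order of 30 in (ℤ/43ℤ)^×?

42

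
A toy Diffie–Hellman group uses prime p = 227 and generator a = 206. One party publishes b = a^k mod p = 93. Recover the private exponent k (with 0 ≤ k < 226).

221

Baby-step giant-step with m = ceil(sqrt(226)) = 16.
Baby table (206^j mod 227 for j=0..15):
  0:1  1:206  2:214  3:46  4:169  5:83  6:73  7:56
  8:186  9:180  10:79  11:157  12:108  13:2  14:185  15:201
Giant step factor: 206^(-16) ≡ 190 (mod 227).
Scan 93·190^i mod 227 for i = 0, 1, …:
  i=0: 93   i=1: 191   i=2: 197   i=3: 202
  i=4: 17   i=5: 52   i=6: 119   i=7: 137
  i=8: 152   i=9: 51   i=10: 156   i=11: 130
  i=12: 184   i=13: 2
Match at i=13, j=13: k = 13·16 + 13 = 221.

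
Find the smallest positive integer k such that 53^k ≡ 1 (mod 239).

238

The order of 53 must divide p − 1 = 238 = 2 · 7 · 17.
Divisors: 1, 2, 7, 14, 17, 34, 119, 238.
Check each in increasing order: 53^1 ≡ 53;  53^2 ≡ 180;  53^7 ≡ 168;  53^14 ≡ 22;  53^17 ≡ 38;  53^34 ≡ 10;  53^119 ≡ 238;  53^238 ≡ 1.
Smallest exponent giving 1 is 238.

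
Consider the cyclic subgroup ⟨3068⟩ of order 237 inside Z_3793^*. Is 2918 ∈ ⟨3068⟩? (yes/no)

no

2918 ∈ ⟨3068⟩ iff 2918^237 ≡ 1 (mod 3793), since |⟨3068⟩| = 237.
2918^237 mod 3793 = 2990.
Since 2990 ≠ 1, 2918 does not lie in the subgroup.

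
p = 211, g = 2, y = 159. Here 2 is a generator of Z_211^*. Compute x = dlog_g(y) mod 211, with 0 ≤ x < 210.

41

Baby-step giant-step with m = ceil(sqrt(210)) = 15.
Baby table (2^j mod 211 for j=0..14):
  0:1  1:2  2:4  3:8  4:16  5:32  6:64  7:128
  8:45  9:90  10:180  11:149  12:87  13:174  14:137
Giant step factor: 2^(-15) ≡ 67 (mod 211).
Scan 159·67^i mod 211 for i = 0, 1, …:
  i=0: 159   i=1: 103   i=2: 149
Match at i=2, j=11: x = 2·15 + 11 = 41.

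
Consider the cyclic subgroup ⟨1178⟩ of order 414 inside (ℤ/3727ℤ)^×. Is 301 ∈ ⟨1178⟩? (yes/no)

no

301 ∈ ⟨1178⟩ iff 301^414 ≡ 1 (mod 3727), since |⟨1178⟩| = 414.
301^414 mod 3727 = 911.
Since 911 ≠ 1, 301 does not lie in the subgroup.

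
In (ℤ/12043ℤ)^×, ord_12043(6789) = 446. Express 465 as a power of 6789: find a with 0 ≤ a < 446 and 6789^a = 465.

344

Baby-step giant-step with m = ceil(sqrt(446)) = 22.
Baby table (6789^j mod 12043 for j=0..21):
  0:1  1:6789  2:1960  3:10968  4:11926  5:525  6:11540  7:5345
  8:1646  9:10833  10:10679  11:871  12:106  13:9097  14:3029  15:6480
  16:11684  17:7478  18:6897  19:549  20:5874  21:4213
Giant step factor: 6789^(-22) ≡ 6907 (mod 12043).
Scan 465·6907^i mod 12043 for i = 0, 1, …:
  i=0: 465   i=1: 8317   i=2: 409   i=3: 6901
  i=4: 11056   i=5: 11172   i=6: 5503   i=7: 1513
  i=8: 9010   i=9: 5889     …   i=14: 10802
  i=15: 3029
Match at i=15, j=14: a = 15·22 + 14 = 344.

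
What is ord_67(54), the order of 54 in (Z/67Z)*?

The order of 54 must divide p − 1 = 66 = 2 · 3 · 11.
Divisors: 1, 2, 3, 6, 11, 22, 33, 66.
Check each in increasing order: 54^1 ≡ 54;  54^2 ≡ 35;  54^3 ≡ 14;  54^6 ≡ 62;  54^11 ≡ 29;  54^22 ≡ 37;  54^33 ≡ 1.
Smallest exponent giving 1 is 33.

33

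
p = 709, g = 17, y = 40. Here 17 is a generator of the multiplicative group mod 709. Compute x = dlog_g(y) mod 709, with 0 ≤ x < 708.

361

Baby-step giant-step with m = ceil(sqrt(708)) = 27.
Baby table (17^j mod 709 for j=0..26):
  0:1  1:17  2:289  3:659  4:568  5:439  6:373  7:669
  8:29  9:493  10:582  11:677  12:165  13:678  14:182  15:258
  16:132  17:117  18:571  19:490  20:531  21:519  22:315  23:392
  24:283  25:557  26:252
Giant step factor: 17^(-27) ≡ 260 (mod 709).
Scan 40·260^i mod 709 for i = 0, 1, …:
  i=0: 40   i=1: 474   i=2: 583   i=3: 563
  i=4: 326   i=5: 389   i=6: 462   i=7: 299
  i=8: 459   i=9: 228   i=10: 433   i=11: 558
  i=12: 444   i=13: 582
Match at i=13, j=10: x = 13·27 + 10 = 361.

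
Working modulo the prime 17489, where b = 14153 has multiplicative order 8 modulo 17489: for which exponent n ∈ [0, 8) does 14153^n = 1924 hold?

Successive powers of 14153 modulo 17489:
  14153^0=1  14153^1=14153  14153^2=5892  14153^3=1924
So 14153^3 ≡ 1924 (mod 17489), giving n = 3.

3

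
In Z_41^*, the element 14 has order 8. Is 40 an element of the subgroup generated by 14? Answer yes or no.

⟨14⟩ has order 8; its elements mod 41 are {1, 3, 9, 14, 27, 32, 38, 40}.
40 is in this set.

yes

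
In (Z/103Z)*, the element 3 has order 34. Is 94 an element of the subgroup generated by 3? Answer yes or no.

yes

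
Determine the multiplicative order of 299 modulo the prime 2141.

The order of 299 must divide p − 1 = 2140 = 2^2 · 5 · 107.
Divisors: 1, 2, 4, 5, 10, 20, 107, 214, 428, 535, 1070, 2140.
Check each in increasing order: 299^1 ≡ 299;  299^2 ≡ 1620;  299^4 ≡ 1675;  299^5 ≡ 1972;  299^10 ≡ 728;  299^20 ≡ 1157;  299^107 ≡ 2140;  299^214 ≡ 1.
Smallest exponent giving 1 is 214.

214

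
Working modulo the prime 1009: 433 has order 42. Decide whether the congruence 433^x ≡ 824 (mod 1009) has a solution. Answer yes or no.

824 ∈ ⟨433⟩ iff 824^42 ≡ 1 (mod 1009), since |⟨433⟩| = 42.
824^42 mod 1009 = 1.
Since 1 = 1, 824 lies in the subgroup.

yes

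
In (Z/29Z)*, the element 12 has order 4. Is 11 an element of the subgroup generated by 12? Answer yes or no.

no

⟨12⟩ has order 4; its elements mod 29 are {1, 12, 17, 28}.
11 is not in this set.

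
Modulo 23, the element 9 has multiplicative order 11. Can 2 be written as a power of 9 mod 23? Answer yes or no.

yes

⟨9⟩ has order 11; its elements mod 23 are {1, 2, 3, 4, 6, 8, 9, 12, 13, 16, 18}.
2 is in this set.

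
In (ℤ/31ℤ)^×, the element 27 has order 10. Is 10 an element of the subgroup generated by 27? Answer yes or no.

no

10 ∈ ⟨27⟩ iff 10^10 ≡ 1 (mod 31), since |⟨27⟩| = 10.
10^10 mod 31 = 5.
Since 5 ≠ 1, 10 does not lie in the subgroup.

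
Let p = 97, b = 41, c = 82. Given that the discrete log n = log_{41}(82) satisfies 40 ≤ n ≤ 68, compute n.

59

Compute 41^40 mod 97 = 16, then multiply by 41 repeatedly:
  41^40=16  41^41=74  41^42=27  41^43=40  41^44=88
  41^45=19  41^46=3  41^47=26  41^48=96  41^49=56
  41^50=65  41^51=46  41^52=43  41^53=17  41^54=18
  41^55=59  41^56=91  41^57=45  41^58=2  41^59=82
Found 82 at exponent 59.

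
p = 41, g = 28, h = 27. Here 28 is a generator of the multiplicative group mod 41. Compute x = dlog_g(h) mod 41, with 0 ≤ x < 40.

15

Successive powers of 28 modulo 41:
  28^0=1  28^1=28  28^2=5  28^3=17  28^4=25  28^5=3
  28^6=2  28^7=15  28^8=10  28^9=34  28^10=9  28^11=6
  28^12=4  28^13=30  28^14=20  28^15=27
So 28^15 ≡ 27 (mod 41), giving x = 15.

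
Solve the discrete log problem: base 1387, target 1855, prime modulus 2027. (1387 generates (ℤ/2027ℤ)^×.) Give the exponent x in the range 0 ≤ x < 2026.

132

Baby-step giant-step with m = ceil(sqrt(2026)) = 46.
Baby table (1387^j mod 2027 for j=0..45):
  0:1  1:1387  2:146  3:1829  4:1046  5:1497  6:691  7:1673
  8:1563  9:1018  10:1174  11:657  12:1136  13:653  14:1669  15:69
  16:434  17:1966  18:527  19:1229  20:1943  21:1058  22:1925  23:416
  24:1324  25:1953  26:739  27:1358  28:463  29:1649  30:707  31:1568
  32:1872  33:1904  34:1694  35:285  36:30  37:1070  38:326  39:141
  40:975  41:316  42:460  43:1542  44:269  45:135
Giant step factor: 1387^(-46) ≡ 1449 (mod 2027).
Scan 1855·1449^i mod 2027 for i = 0, 1, …:
  i=0: 1855   i=1: 93   i=2: 975
Match at i=2, j=40: x = 2·46 + 40 = 132.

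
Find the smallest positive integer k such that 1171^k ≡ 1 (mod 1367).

1366

The order of 1171 must divide p − 1 = 1366 = 2 · 683.
Divisors: 1, 2, 683, 1366.
Check each in increasing order: 1171^1 ≡ 1171;  1171^2 ≡ 140;  1171^683 ≡ 1366;  1171^1366 ≡ 1.
Smallest exponent giving 1 is 1366.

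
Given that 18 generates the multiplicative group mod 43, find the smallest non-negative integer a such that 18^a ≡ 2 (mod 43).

27

Baby-step giant-step with m = ceil(sqrt(42)) = 7.
Baby table (18^j mod 43 for j=0..6):
  0:1  1:18  2:23  3:27  4:13  5:19  6:41
Giant step factor: 18^(-7) ≡ 37 (mod 43).
Scan 2·37^i mod 43 for i = 0, 1, …:
  i=0: 2   i=1: 31   i=2: 29   i=3: 41
Match at i=3, j=6: a = 3·7 + 6 = 27.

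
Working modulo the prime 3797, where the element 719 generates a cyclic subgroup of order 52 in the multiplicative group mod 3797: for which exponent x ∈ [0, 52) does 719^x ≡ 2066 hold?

Successive powers of 719 modulo 3797:
  719^0=1  719^1=719  719^2=569  719^3=2832  719^4=1016  719^5=1480
  719^6=960  719^7=2983  719^8=3269  719^9=68  719^10=3328  719^11=722
  719^12=2726  719^13=742  719^14=1918  719^15=731  719^16=1603  719^17=2066
So 719^17 ≡ 2066 (mod 3797), giving x = 17.

17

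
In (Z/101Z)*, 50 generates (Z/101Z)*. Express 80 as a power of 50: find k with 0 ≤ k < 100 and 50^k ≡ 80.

72

Baby-step giant-step with m = ceil(sqrt(100)) = 10.
Baby table (50^j mod 101 for j=0..9):
  0:1  1:50  2:76  3:63  4:19  5:41  6:30  7:86
  8:58  9:72
Giant step factor: 50^(-10) ≡ 14 (mod 101).
Scan 80·14^i mod 101 for i = 0, 1, …:
  i=0: 80   i=1: 9   i=2: 25   i=3: 47
  i=4: 52   i=5: 21   i=6: 92   i=7: 76
Match at i=7, j=2: k = 7·10 + 2 = 72.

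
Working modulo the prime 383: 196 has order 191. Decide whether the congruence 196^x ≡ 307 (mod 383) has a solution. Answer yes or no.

307 ∈ ⟨196⟩ iff 307^191 ≡ 1 (mod 383), since |⟨196⟩| = 191.
307^191 mod 383 = 382.
Since 382 ≠ 1, 307 does not lie in the subgroup.

no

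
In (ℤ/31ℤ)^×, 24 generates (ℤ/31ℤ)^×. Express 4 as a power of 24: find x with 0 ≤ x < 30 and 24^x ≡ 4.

Successive powers of 24 modulo 31:
  24^0=1  24^1=24  24^2=18  24^3=29  24^4=14  24^5=26
  24^6=4
So 24^6 ≡ 4 (mod 31), giving x = 6.

6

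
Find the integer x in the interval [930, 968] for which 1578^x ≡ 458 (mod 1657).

951

Compute 1578^930 mod 1657 = 1539, then multiply by 1578 repeatedly:
  1578^930=1539  1578^931=1037  1578^932=927  1578^933=1332  1578^934=820
  1578^935=1500  1578^936=804  1578^937=1107  1578^938=368  1578^939=754
  1578^940=86  1578^941=1491  1578^942=1515  1578^943=1276  1578^944=273
  1578^945=1631  1578^946=397  1578^947=120  1578^948=462  1578^949=1613
  1578^950=162  1578^951=458
Found 458 at exponent 951.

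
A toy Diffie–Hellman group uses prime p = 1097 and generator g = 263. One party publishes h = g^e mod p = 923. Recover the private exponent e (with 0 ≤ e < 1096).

391

Baby-step giant-step with m = ceil(sqrt(1096)) = 34.
Baby table (263^j mod 1097 for j=0..33):
  0:1  1:263  2:58  3:993  4:73  5:550  6:943  7:87
  8:941  9:658  10:825  11:866  12:679  13:863  14:987  15:689
  16:202  17:470  18:746  19:932  20:485  21:303  22:705  23:22
  24:301  25:179  26:1003  27:509  28:33  29:1000  30:817  31:956
  32:215  33:598
Giant step factor: 263^(-34) ≡ 49 (mod 1097).
Scan 923·49^i mod 1097 for i = 0, 1, …:
  i=0: 923   i=1: 250   i=2: 183   i=3: 191
  i=4: 583   i=5: 45   i=6: 11   i=7: 539
  i=8: 83   i=9: 776   i=10: 726   i=11: 470
Match at i=11, j=17: e = 11·34 + 17 = 391.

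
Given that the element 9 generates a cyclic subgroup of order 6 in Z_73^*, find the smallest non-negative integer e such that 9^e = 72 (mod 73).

Successive powers of 9 modulo 73:
  9^0=1  9^1=9  9^2=8  9^3=72
So 9^3 ≡ 72 (mod 73), giving e = 3.

3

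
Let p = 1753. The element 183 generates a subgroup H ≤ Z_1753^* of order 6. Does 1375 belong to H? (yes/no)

1375 ∈ ⟨183⟩ iff 1375^6 ≡ 1 (mod 1753), since |⟨183⟩| = 6.
1375^6 mod 1753 = 200.
Since 200 ≠ 1, 1375 does not lie in the subgroup.

no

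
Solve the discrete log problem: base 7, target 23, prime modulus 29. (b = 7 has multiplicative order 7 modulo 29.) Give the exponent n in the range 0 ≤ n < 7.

Successive powers of 7 modulo 29:
  7^0=1  7^1=7  7^2=20  7^3=24  7^4=23
So 7^4 ≡ 23 (mod 29), giving n = 4.

4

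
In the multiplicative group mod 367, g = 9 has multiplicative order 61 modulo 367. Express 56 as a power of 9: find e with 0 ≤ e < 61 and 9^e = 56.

23

Baby-step giant-step with m = ceil(sqrt(61)) = 8.
Baby table (9^j mod 367 for j=0..7):
  0:1  1:9  2:81  3:362  4:322  5:329  6:25  7:225
Giant step factor: 9^(-8) ≡ 226 (mod 367).
Scan 56·226^i mod 367 for i = 0, 1, …:
  i=0: 56   i=1: 178   i=2: 225
Match at i=2, j=7: e = 2·8 + 7 = 23.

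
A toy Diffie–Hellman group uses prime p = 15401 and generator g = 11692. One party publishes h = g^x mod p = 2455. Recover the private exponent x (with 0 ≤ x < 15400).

14370

Baby-step giant-step with m = ceil(sqrt(15400)) = 125.
Baby table (11692^j mod 15401 for j=0..124):
  0:1  1:11692  2:3588  3:13973  4:13909  5:4869  6:6252  7:5238
  8:8320  9:4724  10:5022  11:8612  12:15167  13:5450  14:7463  15:10731
  16:10306  17:328  18:127  19:6388  20:9047  21:3456  22:10729  23:2323
  24:8553  25:2983  26:9372  27:14710  28:6353  29:253  30:1084  31:14506
  32:8340  33:7549  34:15178  35:10854  36:728  37:10424  38:9295  39:7684
  40:7295  41:2402  42:8161  43:9217  44:4367  45:4649  46:5979  47:1329
  48:14460  49:9543  50:11912  51:3861  52:2481  53:7769  54:50  55:14763
  56:9989  57:5605  58:2405  59:12435  60:4580  61:83  62:173  63:5185
  64:4684  65:14773  66:3701  67:10683  68:3526  69:12916  70:7067  71:999
  72:6350  73:11380  74:5721  75:3389  76:12816  77:8343  78:11823  79:10541
  80:6570  81:11653  82:9630  83:12650  84:7997  85:1453  86:1173  87:7826
  88:4251  89:3665  90:5598  91:12967  92:2720  93:14576  94:10527  95:12293
  96:7624  97:14221  98:2736  99:1435  100:6331  101:4846  102:14554  103:15120
  104:10362  105:8238  106:842  107:3425  108:2500  109:14303  110:6618  111:3032
  112:12443  113:5710  114:13386  115:4150  116:8650  117:12834  118:3185  119:14803
  120:238  121:10516  122:6889  123:14359  124:14528
Giant step factor: 11692^(-125) ≡ 6675 (mod 15401).
Scan 2455·6675^i mod 15401 for i = 0, 1, …:
  i=0: 2455   i=1: 461   i=2: 12376   i=3: 14237
  i=4: 7805   i=5: 12193   i=6: 9391   i=7: 2855
  i=8: 6088   i=9: 9562     …   i=113: 13929
  i=114: 238
Match at i=114, j=120: x = 114·125 + 120 = 14370.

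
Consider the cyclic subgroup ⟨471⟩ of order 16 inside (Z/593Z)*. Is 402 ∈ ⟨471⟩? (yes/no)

no

402 ∈ ⟨471⟩ iff 402^16 ≡ 1 (mod 593), since |⟨471⟩| = 16.
402^16 mod 593 = 306.
Since 306 ≠ 1, 402 does not lie in the subgroup.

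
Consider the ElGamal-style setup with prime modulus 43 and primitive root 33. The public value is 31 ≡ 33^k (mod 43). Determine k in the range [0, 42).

16

Successive powers of 33 modulo 43:
  33^0=1  33^1=33  33^2=14  33^3=32  33^4=24  33^5=18
  33^6=35  33^7=37  33^8=17  33^9=2  33^10=23  33^11=28
  33^12=21  33^13=5  33^14=36  33^15=27  33^16=31
So 33^16 ≡ 31 (mod 43), giving k = 16.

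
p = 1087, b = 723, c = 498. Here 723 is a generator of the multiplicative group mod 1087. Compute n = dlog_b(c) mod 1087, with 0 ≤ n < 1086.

Baby-step giant-step with m = ceil(sqrt(1086)) = 33.
Baby table (723^j mod 1087 for j=0..32):
  0:1  1:723  2:969  3:559  4:880  5:345  6:512  7:596
  8:456  9:327  10:542  11:546  12:177  13:792  14:854  15:26
  16:319  17:193  18:403  19:53  20:274  21:268  22:278  23:986
  24:893  25:1048  26:65  27:254  28:1026  29:464  30:676  31:685
  32:670
Giant step factor: 723^(-33) ≡ 574 (mod 1087).
Scan 498·574^i mod 1087 for i = 0, 1, …:
  i=0: 498   i=1: 1058   i=2: 746   i=3: 1013
  i=4: 1004   i=5: 186   i=6: 238   i=7: 737
  i=8: 195   i=9: 1056   i=10: 685
Match at i=10, j=31: n = 10·33 + 31 = 361.

361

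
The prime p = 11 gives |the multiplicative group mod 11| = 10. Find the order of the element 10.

The order of 10 must divide p − 1 = 10 = 2 · 5.
Divisors: 1, 2, 5, 10.
Check each in increasing order: 10^1 ≡ 10;  10^2 ≡ 1.
Smallest exponent giving 1 is 2.

2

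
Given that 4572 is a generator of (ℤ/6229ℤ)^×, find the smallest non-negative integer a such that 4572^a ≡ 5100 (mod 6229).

2375

Baby-step giant-step with m = ceil(sqrt(6228)) = 79.
Baby table (4572^j mod 6229 for j=0..78):
  0:1  1:4572  2:4889  3:2856  4:1648  5:3795  6:2975  7:3793
  8:60  9:244  10:577  11:3177  12:5445  13:3456  14:4088  15:3336
  16:3600  17:2182  18:3475  19:3750  20:2792  21:1803  22:2349  23:832
  24:4214  25:111  26:2943  27:756  28:5566  29:2287  30:3902  31:88
  32:3680  33:431  34:2168  35:1757  36:3823  37:182  38:3647  39:5280
  40:2785  41:944  42:5500  43:5756  44:5136  45:4691  46:805  47:5350
  48:5146  49:579  50:6092  51:2765  52:2939  53:1155  54:4697  55:3321
  56:3539  57:3595  58:4238  59:3946  60:1928  61:781  62:1515  63:6161
  64:554  65:3914  66:5120  67:58  68:3558  69:3257  70:3694  71:2149
  72:2095  73:4367  74:1979  75:3480  76:1694  77:2321  78:3625
Giant step factor: 4572^(-79) ≡ 2073 (mod 6229).
Scan 5100·2073^i mod 6229 for i = 0, 1, …:
  i=0: 5100   i=1: 1687   i=2: 2682   i=3: 3518
  i=4: 4884   i=5: 2407   i=6: 282   i=7: 5289
  i=8: 1057   i=9: 4782     …   i=29: 1976
  i=30: 3795
Match at i=30, j=5: a = 30·79 + 5 = 2375.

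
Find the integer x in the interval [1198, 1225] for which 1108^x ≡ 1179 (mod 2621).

1202

Compute 1108^1198 mod 2621 = 412, then multiply by 1108 repeatedly:
  1108^1198=412  1108^1199=442  1108^1200=2230  1108^1201=1858  1108^1202=1179
Found 1179 at exponent 1202.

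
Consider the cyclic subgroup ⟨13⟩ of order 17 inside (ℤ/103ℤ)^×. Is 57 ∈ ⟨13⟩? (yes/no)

no

57 ∈ ⟨13⟩ iff 57^17 ≡ 1 (mod 103), since |⟨13⟩| = 17.
57^17 mod 103 = 47.
Since 47 ≠ 1, 57 does not lie in the subgroup.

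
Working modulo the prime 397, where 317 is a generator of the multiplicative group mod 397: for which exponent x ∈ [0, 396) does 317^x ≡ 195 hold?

Baby-step giant-step with m = ceil(sqrt(396)) = 20.
Baby table (317^j mod 397 for j=0..19):
  0:1  1:317  2:48  3:130  4:319  5:285  6:226  7:182
  8:129  9:2  10:237  11:96  12:260  13:241  14:173  15:55
  16:364  17:258  18:4  19:77
Giant step factor: 317^(-20) ≡ 122 (mod 397).
Scan 195·122^i mod 397 for i = 0, 1, …:
  i=0: 195   i=1: 367   i=2: 310   i=3: 105
  i=4: 106   i=5: 228   i=6: 26   i=7: 393
  i=8: 306   i=9: 14     …   i=16: 16
  i=17: 364
Match at i=17, j=16: x = 17·20 + 16 = 356.

356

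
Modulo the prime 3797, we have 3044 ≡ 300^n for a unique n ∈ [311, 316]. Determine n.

314

Compute 300^311 mod 3797 = 3636, then multiply by 300 repeatedly:
  300^311=3636  300^312=1061  300^313=3149  300^314=3044
Found 3044 at exponent 314.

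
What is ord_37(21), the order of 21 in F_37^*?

18

The order of 21 must divide p − 1 = 36 = 2^2 · 3^2.
Divisors: 1, 2, 3, 4, 6, 9, 12, 18, 36.
Check each in increasing order: 21^1 ≡ 21;  21^2 ≡ 34;  21^3 ≡ 11;  21^4 ≡ 9;  21^6 ≡ 10;  21^9 ≡ 36;  21^12 ≡ 26;  21^18 ≡ 1.
Smallest exponent giving 1 is 18.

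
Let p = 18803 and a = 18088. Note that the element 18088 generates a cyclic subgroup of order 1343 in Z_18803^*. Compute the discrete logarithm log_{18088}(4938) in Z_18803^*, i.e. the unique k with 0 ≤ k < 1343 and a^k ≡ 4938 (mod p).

684

Baby-step giant-step with m = ceil(sqrt(1343)) = 37.
Baby table (18088^j mod 18803 for j=0..36):
  0:1  1:18088  2:3544  3:4445  4:18335  5:14969  6:14875  7:6873
  8:12191  9:8027  10:14413  11:17552  12:10724  13:3964  14:4993  15:2575
  16:1569  17:6345  18:13651  19:17095  20:17828  21:1414  22:4352  23:9618
  24:5028  25:15156  26:12791  27:11496  28:16074  29:14526  30:11969  31:16333
  32:17371  33:8518  34:1802  35:8977  36:12071
Giant step factor: 18088^(-37) ≡ 6301 (mod 18803).
Scan 4938·6301^i mod 18803 for i = 0, 1, …:
  i=0: 4938   i=1: 14176   i=2: 8726   i=3: 2554
  i=4: 16189   i=5: 614   i=6: 14199   i=7: 3225
  i=8: 13485   i=9: 17031     …   i=17: 9623
  i=18: 13651
Match at i=18, j=18: k = 18·37 + 18 = 684.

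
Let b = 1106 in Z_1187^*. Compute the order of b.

The order of 1106 must divide p − 1 = 1186 = 2 · 593.
Divisors: 1, 2, 593, 1186.
Check each in increasing order: 1106^1 ≡ 1106;  1106^2 ≡ 626;  1106^593 ≡ 1186;  1106^1186 ≡ 1.
Smallest exponent giving 1 is 1186.

1186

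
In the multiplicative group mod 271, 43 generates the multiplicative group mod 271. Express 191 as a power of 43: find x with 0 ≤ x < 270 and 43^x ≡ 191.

69

Baby-step giant-step with m = ceil(sqrt(270)) = 17.
Baby table (43^j mod 271 for j=0..16):
  0:1  1:43  2:223  3:104  4:136  5:157  6:247  7:52
  8:68  9:214  10:259  11:26  12:34  13:107  14:265  15:13
  16:17
Giant step factor: 43^(-17) ≡ 76 (mod 271).
Scan 191·76^i mod 271 for i = 0, 1, …:
  i=0: 191   i=1: 153   i=2: 246   i=3: 268
  i=4: 43
Match at i=4, j=1: x = 4·17 + 1 = 69.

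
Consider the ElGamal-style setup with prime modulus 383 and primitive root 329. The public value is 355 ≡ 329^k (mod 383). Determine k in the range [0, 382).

Baby-step giant-step with m = ceil(sqrt(382)) = 20.
Baby table (329^j mod 383 for j=0..19):
  0:1  1:329  2:235  3:332  4:73  5:271  6:303  7:107
  8:350  9:250  10:288  11:151  12:272  13:249  14:342  15:299
  16:323  17:176  18:71  19:379
Giant step factor: 329^(-20) ≡ 172 (mod 383).
Scan 355·172^i mod 383 for i = 0, 1, …:
  i=0: 355   i=1: 163   i=2: 77   i=3: 222
  i=4: 267   i=5: 347   i=6: 319   i=7: 99
  i=8: 176
Match at i=8, j=17: k = 8·20 + 17 = 177.

177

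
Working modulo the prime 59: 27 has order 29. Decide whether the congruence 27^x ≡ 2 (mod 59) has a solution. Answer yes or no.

2 ∈ ⟨27⟩ iff 2^29 ≡ 1 (mod 59), since |⟨27⟩| = 29.
2^29 mod 59 = 58.
Since 58 ≠ 1, 2 does not lie in the subgroup.

no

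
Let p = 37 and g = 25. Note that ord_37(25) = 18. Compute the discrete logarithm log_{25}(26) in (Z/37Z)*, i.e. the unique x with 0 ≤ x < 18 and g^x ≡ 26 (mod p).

Successive powers of 25 modulo 37:
  25^0=1  25^1=25  25^2=33  25^3=11  25^4=16  25^5=30
  25^6=10  25^7=28  25^8=34  25^9=36  25^10=12  25^11=4
  25^12=26
So 25^12 ≡ 26 (mod 37), giving x = 12.

12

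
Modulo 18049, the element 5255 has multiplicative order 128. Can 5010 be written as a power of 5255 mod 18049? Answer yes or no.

5010 ∈ ⟨5255⟩ iff 5010^128 ≡ 1 (mod 18049), since |⟨5255⟩| = 128.
5010^128 mod 18049 = 1.
Since 1 = 1, 5010 lies in the subgroup.

yes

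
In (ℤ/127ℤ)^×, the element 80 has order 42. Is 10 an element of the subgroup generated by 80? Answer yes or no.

yes

10 ∈ ⟨80⟩ iff 10^42 ≡ 1 (mod 127), since |⟨80⟩| = 42.
10^42 mod 127 = 1.
Since 1 = 1, 10 lies in the subgroup.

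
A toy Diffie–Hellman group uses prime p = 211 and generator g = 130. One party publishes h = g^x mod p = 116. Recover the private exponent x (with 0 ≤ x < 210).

103

Baby-step giant-step with m = ceil(sqrt(210)) = 15.
Baby table (130^j mod 211 for j=0..14):
  0:1  1:130  2:20  3:68  4:189  5:94  6:193  7:192
  8:62  9:42  10:185  11:207  12:113  13:131  14:150
Giant step factor: 130^(-15) ≡ 12 (mod 211).
Scan 116·12^i mod 211 for i = 0, 1, …:
  i=0: 116   i=1: 126   i=2: 35   i=3: 209
  i=4: 187   i=5: 134   i=6: 131
Match at i=6, j=13: x = 6·15 + 13 = 103.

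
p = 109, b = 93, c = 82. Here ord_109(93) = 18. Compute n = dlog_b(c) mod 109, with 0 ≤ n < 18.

13

Successive powers of 93 modulo 109:
  93^0=1  93^1=93  93^2=38  93^3=46  93^4=27  93^5=4
  93^6=45  93^7=43  93^8=75  93^9=108  93^10=16  93^11=71
  93^12=63  93^13=82
So 93^13 ≡ 82 (mod 109), giving n = 13.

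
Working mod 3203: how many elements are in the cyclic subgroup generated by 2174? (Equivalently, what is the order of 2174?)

1601

The order of 2174 must divide p − 1 = 3202 = 2 · 1601.
Divisors: 1, 2, 1601, 3202.
Check each in increasing order: 2174^1 ≡ 2174;  2174^2 ≡ 1851;  2174^1601 ≡ 1.
Smallest exponent giving 1 is 1601.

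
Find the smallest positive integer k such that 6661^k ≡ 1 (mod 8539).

The order of 6661 must divide p − 1 = 8538 = 2 · 3 · 1423.
Divisors: 1, 2, 3, 6, 1423, 2846, 4269, 8538.
Check each in increasing order: 6661^1 ≡ 6661;  6661^2 ≡ 277;  6661^3 ≡ 673;  6661^6 ≡ 362;  6661^1423 ≡ 2553;  6661^2846 ≡ 2552;  6661^4269 ≡ 8538;  6661^8538 ≡ 1.
Smallest exponent giving 1 is 8538.

8538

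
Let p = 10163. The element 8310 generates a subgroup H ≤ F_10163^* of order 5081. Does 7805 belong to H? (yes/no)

7805 ∈ ⟨8310⟩ iff 7805^5081 ≡ 1 (mod 10163), since |⟨8310⟩| = 5081.
7805^5081 mod 10163 = 1.
Since 1 = 1, 7805 lies in the subgroup.

yes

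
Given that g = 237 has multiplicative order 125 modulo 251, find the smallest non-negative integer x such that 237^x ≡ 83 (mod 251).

68

Baby-step giant-step with m = ceil(sqrt(125)) = 12.
Baby table (237^j mod 251 for j=0..11):
  0:1  1:237  2:196  3:17  4:13  5:69  6:38  7:221
  8:169  9:144  10:243  11:112
Giant step factor: 237^(-12) ≡ 85 (mod 251).
Scan 83·85^i mod 251 for i = 0, 1, …:
  i=0: 83   i=1: 27   i=2: 36   i=3: 48
  i=4: 64   i=5: 169
Match at i=5, j=8: x = 5·12 + 8 = 68.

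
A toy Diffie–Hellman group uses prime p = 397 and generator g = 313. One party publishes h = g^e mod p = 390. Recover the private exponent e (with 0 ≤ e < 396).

245

Baby-step giant-step with m = ceil(sqrt(396)) = 20.
Baby table (313^j mod 397 for j=0..19):
  0:1  1:313  2:307  3:17  4:160  5:58  6:289  7:338
  8:192  9:149  10:188  11:88  12:151  13:20  14:305  15:185
  16:340  17:24  18:366  19:222
Giant step factor: 313^(-20) ≡ 361 (mod 397).
Scan 390·361^i mod 397 for i = 0, 1, …:
  i=0: 390   i=1: 252   i=2: 59   i=3: 258
  i=4: 240   i=5: 94   i=6: 189   i=7: 342
  i=8: 392   i=9: 180   i=10: 269   i=11: 241
  i=12: 58
Match at i=12, j=5: e = 12·20 + 5 = 245.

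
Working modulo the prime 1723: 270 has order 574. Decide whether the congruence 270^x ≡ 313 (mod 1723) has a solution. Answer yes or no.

313 ∈ ⟨270⟩ iff 313^574 ≡ 1 (mod 1723), since |⟨270⟩| = 574.
313^574 mod 1723 = 41.
Since 41 ≠ 1, 313 does not lie in the subgroup.

no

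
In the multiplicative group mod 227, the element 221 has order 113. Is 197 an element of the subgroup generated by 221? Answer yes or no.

no

197 ∈ ⟨221⟩ iff 197^113 ≡ 1 (mod 227), since |⟨221⟩| = 113.
197^113 mod 227 = 226.
Since 226 ≠ 1, 197 does not lie in the subgroup.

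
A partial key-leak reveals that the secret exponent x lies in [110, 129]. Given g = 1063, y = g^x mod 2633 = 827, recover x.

Compute 1063^110 mod 2633 = 691, then multiply by 1063 repeatedly:
  1063^110=691  1063^111=2559  1063^112=328  1063^113=1108  1063^114=853
  1063^115=987  1063^116=1247  1063^117=1162  1063^118=329  1063^119=2171
  1063^120=1265  1063^121=1865  1063^122=2479  1063^123=2177  1063^124=2377
  1063^125=1704  1063^126=2481  1063^127=1670  1063^128=568  1063^129=827
Found 827 at exponent 129.

129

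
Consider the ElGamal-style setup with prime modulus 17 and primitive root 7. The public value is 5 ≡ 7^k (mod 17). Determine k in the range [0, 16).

15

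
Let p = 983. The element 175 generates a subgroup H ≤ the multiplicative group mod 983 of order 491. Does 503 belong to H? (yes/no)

503 ∈ ⟨175⟩ iff 503^491 ≡ 1 (mod 983), since |⟨175⟩| = 491.
503^491 mod 983 = 1.
Since 1 = 1, 503 lies in the subgroup.

yes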